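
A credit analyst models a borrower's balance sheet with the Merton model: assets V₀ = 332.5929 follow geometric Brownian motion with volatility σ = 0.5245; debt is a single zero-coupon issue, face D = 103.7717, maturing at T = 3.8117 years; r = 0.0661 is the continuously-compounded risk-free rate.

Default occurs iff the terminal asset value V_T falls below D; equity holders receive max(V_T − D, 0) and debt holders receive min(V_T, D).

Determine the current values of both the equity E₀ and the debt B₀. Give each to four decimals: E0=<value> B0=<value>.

E0=257.7496 B0=74.8433

d₁ = [ln(V₀/D) + (r + σ²/2)T] / (σ√T)
   = [ln(332.5929/103.7717) + (0.0661 + 0.5·0.5245²)·3.8117] / (0.5245·√3.8117)
   = [1.164726 + 0.776253] / 1.024012 = 1.895466
d₂ = d₁ − σ√T = 1.895466 − 1.024012 = 0.871455
N(d₁) = 0.970985,  N(d₂) = 0.808247,  e^(−rT) = 0.777281
E₀ = V₀·N(d₁) − D·e^(−rT)·N(d₂)
   = 332.5929·0.970985 − 103.7717·0.777281·0.808247 = 257.749588
B₀ = V₀ − E₀ = 332.5929 − 257.749588 = 74.843312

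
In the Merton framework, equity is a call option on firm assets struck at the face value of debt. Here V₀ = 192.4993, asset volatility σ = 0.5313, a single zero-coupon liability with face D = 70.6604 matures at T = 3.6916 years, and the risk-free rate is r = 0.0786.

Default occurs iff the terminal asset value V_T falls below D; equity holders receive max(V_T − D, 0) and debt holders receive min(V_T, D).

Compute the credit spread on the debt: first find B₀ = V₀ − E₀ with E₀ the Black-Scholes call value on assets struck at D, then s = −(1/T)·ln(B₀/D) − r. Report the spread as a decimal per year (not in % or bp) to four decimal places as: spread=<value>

d₁ = [ln(V₀/D) + (r + σ²/2)T] / (σ√T)
   = [ln(192.4993/70.6604) + (0.0786 + 0.5·0.5313²)·3.6916] / (0.5313·√3.6916)
   = [1.002207 + 0.811192] / 1.020815 = 1.776422
d₂ = d₁ − σ√T = 1.776422 − 1.020815 = 0.755607
N(d₁) = 0.962168,  N(d₂) = 0.775058,  e^(−rT) = 0.748144
E₀ = V₀·N(d₁) − D·e^(−rT)·N(d₂)
   = 192.4993·0.962168 − 70.6604·0.748144·0.775058 = 144.243964
B₀ = V₀ − E₀ = 192.4993 − 144.243964 = 48.255336
spread = −(1/T)·ln(B₀/D) − r = −(1/3.6916)·ln(48.255336/70.6604) − 0.0786 = 0.02470992

spread=0.0247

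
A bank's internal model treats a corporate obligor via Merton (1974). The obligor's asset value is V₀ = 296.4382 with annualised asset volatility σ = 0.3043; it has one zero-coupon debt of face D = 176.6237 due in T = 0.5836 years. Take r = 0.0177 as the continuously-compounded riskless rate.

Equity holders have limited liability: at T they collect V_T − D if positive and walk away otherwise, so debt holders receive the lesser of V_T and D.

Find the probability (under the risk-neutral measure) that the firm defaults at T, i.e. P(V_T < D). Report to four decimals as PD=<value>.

d₁ = [ln(V₀/D) + (r + σ²/2)T] / (σ√T)
   = [ln(296.4382/176.6237) + (0.0177 + 0.5·0.3043²)·0.5836] / (0.3043·√0.5836)
   = [0.517817 + 0.037350] / 0.232466 = 2.388165
d₂ = d₁ − σ√T = 2.388165 − 0.232466 = 2.155698
risk-neutral PD = N(−d₂) = N(-2.155698) = 0.015554

PD=0.0156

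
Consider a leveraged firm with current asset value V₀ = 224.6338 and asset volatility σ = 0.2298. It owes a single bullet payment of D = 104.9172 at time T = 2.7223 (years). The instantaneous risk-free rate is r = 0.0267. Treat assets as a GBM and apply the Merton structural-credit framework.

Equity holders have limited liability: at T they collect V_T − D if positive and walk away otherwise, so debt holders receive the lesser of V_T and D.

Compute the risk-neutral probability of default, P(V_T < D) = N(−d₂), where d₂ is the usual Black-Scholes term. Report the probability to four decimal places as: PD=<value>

d₁ = [ln(V₀/D) + (r + σ²/2)T] / (σ√T)
   = [ln(224.6338/104.9172) + (0.0267 + 0.5·0.2298²)·2.7223] / (0.2298·√2.7223)
   = [0.761300 + 0.144565] / 0.379156 = 2.389162
d₂ = d₁ − σ√T = 2.389162 − 0.379156 = 2.010006
risk-neutral PD = N(−d₂) = N(-2.010006) = 0.022215

PD=0.0222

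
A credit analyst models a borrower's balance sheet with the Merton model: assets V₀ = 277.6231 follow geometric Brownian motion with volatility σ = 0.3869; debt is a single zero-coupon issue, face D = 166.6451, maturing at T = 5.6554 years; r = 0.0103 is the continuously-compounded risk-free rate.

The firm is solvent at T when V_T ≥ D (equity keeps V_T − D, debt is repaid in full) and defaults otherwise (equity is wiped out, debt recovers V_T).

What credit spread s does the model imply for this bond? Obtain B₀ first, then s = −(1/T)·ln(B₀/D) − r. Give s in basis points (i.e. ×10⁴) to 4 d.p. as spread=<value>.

d₁ = [ln(V₀/D) + (r + σ²/2)T] / (σ√T)
   = [ln(277.6231/166.6451) + (0.0103 + 0.5·0.3869²)·5.6554] / (0.3869·√5.6554)
   = [0.510398 + 0.481534] / 0.920090 = 1.078081
d₂ = d₁ − σ√T = 1.078081 − 0.920090 = 0.157991
N(d₁) = 0.859501,  N(d₂) = 0.562768,  e^(−rT) = 0.943413
E₀ = V₀·N(d₁) − D·e^(−rT)·N(d₂)
   = 277.6231·0.859501 − 166.6451·0.943413·0.562768 = 150.141686
B₀ = V₀ − E₀ = 277.6231 − 150.141686 = 127.481414
spread = −(1/T)·ln(B₀/D) − r = −(1/5.6554)·ln(127.481414/166.6451) − 0.0103 = 0.03706992
in basis points: 0.03706992 × 10⁴ = 370.6992 bp

spread=370.6992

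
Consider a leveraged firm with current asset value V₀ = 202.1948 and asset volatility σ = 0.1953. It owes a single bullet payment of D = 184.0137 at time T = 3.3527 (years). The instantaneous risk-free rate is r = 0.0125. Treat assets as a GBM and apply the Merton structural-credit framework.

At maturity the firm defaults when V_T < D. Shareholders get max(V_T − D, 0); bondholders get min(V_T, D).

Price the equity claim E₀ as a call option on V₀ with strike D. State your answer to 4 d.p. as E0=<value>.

E0=41.6330

d₁ = [ln(V₀/D) + (r + σ²/2)T] / (σ√T)
   = [ln(202.1948/184.0137) + (0.0125 + 0.5·0.1953²)·3.3527] / (0.1953·√3.3527)
   = [0.094221 + 0.105848] / 0.357602 = 0.559476
d₂ = d₁ − σ√T = 0.559476 − 0.357602 = 0.201874
N(d₁) = 0.712082,  N(d₂) = 0.579993,  e^(−rT) = 0.958957
E₀ = V₀·N(d₁) − D·e^(−rT)·N(d₂)
   = 202.1948·0.712082 − 184.0137·0.958957·0.579993 = 41.632969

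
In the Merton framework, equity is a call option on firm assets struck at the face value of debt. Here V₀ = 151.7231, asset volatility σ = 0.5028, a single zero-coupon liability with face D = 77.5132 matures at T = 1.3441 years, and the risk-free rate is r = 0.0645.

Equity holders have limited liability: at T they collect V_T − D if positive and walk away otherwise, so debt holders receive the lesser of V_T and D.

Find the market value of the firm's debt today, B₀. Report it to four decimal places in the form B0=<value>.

d₁ = [ln(V₀/D) + (r + σ²/2)T] / (σ√T)
   = [ln(151.7231/77.5132) + (0.0645 + 0.5·0.5028²)·1.3441] / (0.5028·√1.3441)
   = [0.671609 + 0.256594] / 0.582923 = 1.592325
d₂ = d₁ − σ√T = 1.592325 − 0.582923 = 1.009403
N(d₁) = 0.944344,  N(d₂) = 0.843609,  e^(−rT) = 0.916957
E₀ = V₀·N(d₁) − D·e^(−rT)·N(d₂)
   = 151.7231·0.944344 − 77.5132·0.916957·0.843609 = 83.318218
B₀ = V₀ − E₀ = 151.7231 − 83.318218 = 68.404882

B0=68.4049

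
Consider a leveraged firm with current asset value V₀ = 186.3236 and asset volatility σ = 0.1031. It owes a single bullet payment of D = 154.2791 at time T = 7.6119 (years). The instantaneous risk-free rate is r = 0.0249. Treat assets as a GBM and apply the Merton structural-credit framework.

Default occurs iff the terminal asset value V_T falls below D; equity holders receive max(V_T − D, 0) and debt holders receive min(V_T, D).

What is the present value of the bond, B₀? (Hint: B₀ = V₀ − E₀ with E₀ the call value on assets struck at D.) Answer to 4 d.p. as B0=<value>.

B0=125.7809

d₁ = [ln(V₀/D) + (r + σ²/2)T] / (σ√T)
   = [ln(186.3236/154.2791) + (0.0249 + 0.5·0.1031²)·7.6119] / (0.1031·√7.6119)
   = [0.188722 + 0.229992] / 0.284450 = 1.472014
d₂ = d₁ − σ√T = 1.472014 − 0.284450 = 1.187565
N(d₁) = 0.929491,  N(d₂) = 0.882498,  e^(−rT) = 0.827343
E₀ = V₀·N(d₁) − D·e^(−rT)·N(d₂)
   = 186.3236·0.929491 − 154.2791·0.827343·0.882498 = 60.542729
B₀ = V₀ − E₀ = 186.3236 − 60.542729 = 125.780871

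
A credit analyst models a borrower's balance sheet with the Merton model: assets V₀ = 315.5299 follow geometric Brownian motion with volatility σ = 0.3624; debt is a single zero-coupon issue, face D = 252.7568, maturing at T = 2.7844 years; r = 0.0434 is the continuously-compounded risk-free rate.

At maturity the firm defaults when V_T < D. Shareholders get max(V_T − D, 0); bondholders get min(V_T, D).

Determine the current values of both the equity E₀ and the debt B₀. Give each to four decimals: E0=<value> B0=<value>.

d₁ = [ln(V₀/D) + (r + σ²/2)T] / (σ√T)
   = [ln(315.5299/252.7568) + (0.0434 + 0.5·0.3624²)·2.7844] / (0.3624·√2.7844)
   = [0.221826 + 0.303686] / 0.604720 = 0.869017
d₂ = d₁ − σ√T = 0.869017 − 0.604720 = 0.264297
N(d₁) = 0.807581,  N(d₂) = 0.604225,  e^(−rT) = 0.886173
E₀ = V₀·N(d₁) − D·e^(−rT)·N(d₂)
   = 315.5299·0.807581 − 252.7568·0.886173·0.604225 = 119.477949
B₀ = V₀ − E₀ = 315.5299 − 119.477949 = 196.051951

E0=119.4779 B0=196.0520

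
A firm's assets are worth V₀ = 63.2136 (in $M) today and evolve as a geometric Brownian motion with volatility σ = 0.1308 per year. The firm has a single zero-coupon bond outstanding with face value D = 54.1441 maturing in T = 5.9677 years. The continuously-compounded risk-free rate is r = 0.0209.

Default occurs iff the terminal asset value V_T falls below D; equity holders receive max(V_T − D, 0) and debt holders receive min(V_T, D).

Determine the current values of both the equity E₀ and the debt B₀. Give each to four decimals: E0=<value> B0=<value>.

d₁ = [ln(V₀/D) + (r + σ²/2)T] / (σ√T)
   = [ln(63.2136/54.1441) + (0.0209 + 0.5·0.1308²)·5.9677] / (0.1308·√5.9677)
   = [0.154870 + 0.175775] / 0.319530 = 1.034786
d₂ = d₁ − σ√T = 1.034786 − 0.319530 = 0.715257
N(d₁) = 0.849616,  N(d₂) = 0.762775,  e^(−rT) = 0.882740
E₀ = V₀·N(d₁) − D·e^(−rT)·N(d₂)
   = 63.2136·0.849616 − 54.1441·0.882740·0.762775 = 17.250333
B₀ = V₀ − E₀ = 63.2136 − 17.250333 = 45.963267

E0=17.2503 B0=45.9633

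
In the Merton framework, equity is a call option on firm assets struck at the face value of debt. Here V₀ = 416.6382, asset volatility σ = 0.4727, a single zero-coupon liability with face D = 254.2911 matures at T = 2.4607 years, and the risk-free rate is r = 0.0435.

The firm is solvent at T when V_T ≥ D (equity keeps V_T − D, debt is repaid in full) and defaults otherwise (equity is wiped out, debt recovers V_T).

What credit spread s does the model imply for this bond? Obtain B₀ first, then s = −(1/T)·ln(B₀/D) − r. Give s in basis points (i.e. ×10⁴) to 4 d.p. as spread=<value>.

d₁ = [ln(V₀/D) + (r + σ²/2)T] / (σ√T)
   = [ln(416.6382/254.2911) + (0.0435 + 0.5·0.4727²)·2.4607] / (0.4727·√2.4607)
   = [0.493739 + 0.381956] / 0.741506 = 1.180967
d₂ = d₁ − σ√T = 1.180967 − 0.741506 = 0.439461
N(d₁) = 0.881192,  N(d₂) = 0.669836,  e^(−rT) = 0.898489
E₀ = V₀·N(d₁) − D·e^(−rT)·N(d₂)
   = 416.6382·0.881192 − 254.2911·0.898489·0.669836 = 214.095586
B₀ = V₀ − E₀ = 416.6382 − 214.095586 = 202.542614
spread = −(1/T)·ln(B₀/D) − r = −(1/2.4607)·ln(202.542614/254.2911) − 0.0435 = 0.04896530
in basis points: 0.04896530 × 10⁴ = 489.6530 bp

spread=489.6530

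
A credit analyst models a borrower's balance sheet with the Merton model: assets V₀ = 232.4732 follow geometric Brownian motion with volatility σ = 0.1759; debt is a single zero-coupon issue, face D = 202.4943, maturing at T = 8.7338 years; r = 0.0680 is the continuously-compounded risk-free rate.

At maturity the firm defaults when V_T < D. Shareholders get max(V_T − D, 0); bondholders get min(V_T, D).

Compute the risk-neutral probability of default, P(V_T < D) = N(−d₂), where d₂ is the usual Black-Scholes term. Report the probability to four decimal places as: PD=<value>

d₁ = [ln(V₀/D) + (r + σ²/2)T] / (σ√T)
   = [ln(232.4732/202.4943) + (0.0680 + 0.5·0.1759²)·8.7338] / (0.1759·√8.7338)
   = [0.138063 + 0.729014] / 0.519837 = 1.667978
d₂ = d₁ − σ√T = 1.667978 − 0.519837 = 1.148140
risk-neutral PD = N(−d₂) = N(-1.148140) = 0.125455

PD=0.1255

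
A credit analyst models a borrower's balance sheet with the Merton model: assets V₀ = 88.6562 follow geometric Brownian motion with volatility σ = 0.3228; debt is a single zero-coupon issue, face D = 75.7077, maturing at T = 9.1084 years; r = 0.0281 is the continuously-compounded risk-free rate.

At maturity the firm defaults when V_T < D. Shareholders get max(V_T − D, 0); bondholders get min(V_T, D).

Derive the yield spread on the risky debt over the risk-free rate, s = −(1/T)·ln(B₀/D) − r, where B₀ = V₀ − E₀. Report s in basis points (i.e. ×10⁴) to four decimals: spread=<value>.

d₁ = [ln(V₀/D) + (r + σ²/2)T] / (σ√T)
   = [ln(88.6562/75.7077) + (0.0281 + 0.5·0.3228²)·9.1084] / (0.3228·√9.1084)
   = [0.157886 + 0.730493] / 0.974214 = 0.911893
d₂ = d₁ − σ√T = 0.911893 − 0.974214 = -0.062322
N(d₁) = 0.819087,  N(d₂) = 0.475153,  e^(−rT) = 0.774184
E₀ = V₀·N(d₁) − D·e^(−rT)·N(d₂)
   = 88.6562·0.819087 − 75.7077·0.774184·0.475153 = 44.767648
B₀ = V₀ − E₀ = 88.6562 − 44.767648 = 43.888552
spread = −(1/T)·ln(B₀/D) − r = −(1/9.1084)·ln(43.888552/75.7077) − 0.0281 = 0.03175973
in basis points: 0.03175973 × 10⁴ = 317.5973 bp

spread=317.5973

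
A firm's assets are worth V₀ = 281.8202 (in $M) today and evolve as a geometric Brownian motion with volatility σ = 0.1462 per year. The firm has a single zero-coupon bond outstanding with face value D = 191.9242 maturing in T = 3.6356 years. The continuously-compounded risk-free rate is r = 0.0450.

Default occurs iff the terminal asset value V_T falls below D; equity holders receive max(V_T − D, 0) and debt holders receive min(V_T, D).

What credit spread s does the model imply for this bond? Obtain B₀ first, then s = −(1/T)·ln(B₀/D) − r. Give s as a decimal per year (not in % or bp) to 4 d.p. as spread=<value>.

d₁ = [ln(V₀/D) + (r + σ²/2)T] / (σ√T)
   = [ln(281.8202/191.9242) + (0.0450 + 0.5·0.1462²)·3.6356] / (0.1462·√3.6356)
   = [0.384169 + 0.202456] / 0.278763 = 2.104386
d₂ = d₁ − σ√T = 2.104386 − 0.278763 = 1.825622
N(d₁) = 0.982328,  N(d₂) = 0.966046,  e^(−rT) = 0.849080
E₀ = V₀·N(d₁) − D·e^(−rT)·N(d₂)
   = 281.8202·0.982328 − 191.9242·0.849080·0.966046 = 119.413819
B₀ = V₀ − E₀ = 281.8202 − 119.413819 = 162.406381
spread = −(1/T)·ln(B₀/D) − r = −(1/3.6356)·ln(162.406381/191.9242) − 0.0450 = 0.00093431

spread=0.0009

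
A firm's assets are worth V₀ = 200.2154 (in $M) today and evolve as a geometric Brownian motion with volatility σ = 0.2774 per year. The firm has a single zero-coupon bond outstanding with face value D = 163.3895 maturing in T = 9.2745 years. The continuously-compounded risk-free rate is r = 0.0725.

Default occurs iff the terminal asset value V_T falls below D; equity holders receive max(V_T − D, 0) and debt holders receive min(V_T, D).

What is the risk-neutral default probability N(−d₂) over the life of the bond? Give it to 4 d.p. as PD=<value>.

d₁ = [ln(V₀/D) + (r + σ²/2)T] / (σ√T)
   = [ln(200.2154/163.3895) + (0.0725 + 0.5·0.2774²)·9.2745] / (0.2774·√9.2745)
   = [0.203257 + 1.029241] / 0.844796 = 1.458930
d₂ = d₁ − σ√T = 1.458930 − 0.844796 = 0.614135
risk-neutral PD = N(−d₂) = N(-0.614135) = 0.269563

PD=0.2696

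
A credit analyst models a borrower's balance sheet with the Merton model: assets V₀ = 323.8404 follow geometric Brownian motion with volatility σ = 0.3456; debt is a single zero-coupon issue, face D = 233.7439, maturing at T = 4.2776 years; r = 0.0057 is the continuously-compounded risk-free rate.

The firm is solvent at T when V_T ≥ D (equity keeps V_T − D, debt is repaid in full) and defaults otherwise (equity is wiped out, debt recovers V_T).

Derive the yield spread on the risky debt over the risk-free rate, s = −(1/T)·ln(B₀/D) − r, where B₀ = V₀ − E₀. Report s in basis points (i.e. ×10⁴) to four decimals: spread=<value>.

d₁ = [ln(V₀/D) + (r + σ²/2)T] / (σ√T)
   = [ln(323.8404/233.7439) + (0.0057 + 0.5·0.3456²)·4.2776] / (0.3456·√4.2776)
   = [0.326025 + 0.279839] / 0.714782 = 0.847620
d₂ = d₁ − σ√T = 0.847620 − 0.714782 = 0.132838
N(d₁) = 0.801675,  N(d₂) = 0.552839,  e^(−rT) = 0.975913
E₀ = V₀·N(d₁) − D·e^(−rT)·N(d₂)
   = 323.8404·0.801675 − 233.7439·0.975913·0.552839 = 133.504692
B₀ = V₀ − E₀ = 323.8404 − 133.504692 = 190.335708
spread = −(1/T)·ln(B₀/D) − r = −(1/4.2776)·ln(190.335708/233.7439) − 0.0057 = 0.04232615
in basis points: 0.04232615 × 10⁴ = 423.2615 bp

spread=423.2615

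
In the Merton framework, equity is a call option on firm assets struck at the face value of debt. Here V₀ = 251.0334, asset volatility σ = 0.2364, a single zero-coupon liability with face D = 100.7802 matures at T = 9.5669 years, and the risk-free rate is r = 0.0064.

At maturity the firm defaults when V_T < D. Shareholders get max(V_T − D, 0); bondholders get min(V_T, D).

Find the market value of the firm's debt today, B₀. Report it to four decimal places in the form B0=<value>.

B0=90.2157

d₁ = [ln(V₀/D) + (r + σ²/2)T] / (σ√T)
   = [ln(251.0334/100.7802) + (0.0064 + 0.5·0.2364²)·9.5669] / (0.2364·√9.5669)
   = [0.912644 + 0.328551] / 0.731195 = 1.697489
d₂ = d₁ − σ√T = 1.697489 − 0.731195 = 0.966294
N(d₁) = 0.955198,  N(d₂) = 0.833052,  e^(−rT) = 0.940609
E₀ = V₀·N(d₁) − D·e^(−rT)·N(d₂)
   = 251.0334·0.955198 − 100.7802·0.940609·0.833052 = 160.817683
B₀ = V₀ − E₀ = 251.0334 − 160.817683 = 90.215717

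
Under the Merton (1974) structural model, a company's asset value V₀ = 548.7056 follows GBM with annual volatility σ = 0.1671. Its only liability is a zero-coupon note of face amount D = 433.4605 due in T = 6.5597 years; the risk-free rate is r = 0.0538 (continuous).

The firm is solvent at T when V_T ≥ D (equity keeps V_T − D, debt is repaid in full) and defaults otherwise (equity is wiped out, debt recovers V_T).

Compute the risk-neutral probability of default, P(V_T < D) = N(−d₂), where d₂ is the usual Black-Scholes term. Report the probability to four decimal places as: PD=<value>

PD=0.1227

d₁ = [ln(V₀/D) + (r + σ²/2)T] / (σ√T)
   = [ln(548.7056/433.4605) + (0.0538 + 0.5·0.1671²)·6.5597] / (0.1671·√6.5597)
   = [0.235761 + 0.444493] / 0.427975 = 1.589473
d₂ = d₁ − σ√T = 1.589473 − 0.427975 = 1.161497
risk-neutral PD = N(−d₂) = N(-1.161497) = 0.122720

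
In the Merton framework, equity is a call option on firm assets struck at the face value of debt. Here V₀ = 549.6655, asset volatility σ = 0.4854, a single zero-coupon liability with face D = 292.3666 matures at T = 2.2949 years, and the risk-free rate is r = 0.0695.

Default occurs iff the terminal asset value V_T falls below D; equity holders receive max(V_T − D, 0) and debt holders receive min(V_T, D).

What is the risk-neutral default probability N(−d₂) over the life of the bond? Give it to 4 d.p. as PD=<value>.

d₁ = [ln(V₀/D) + (r + σ²/2)T] / (σ√T)
   = [ln(549.6655/292.3666) + (0.0695 + 0.5·0.4854²)·2.2949] / (0.4854·√2.2949)
   = [0.631301 + 0.429850] / 0.735329 = 1.443097
d₂ = d₁ − σ√T = 1.443097 − 0.735329 = 0.707768
risk-neutral PD = N(−d₂) = N(-0.707768) = 0.239545

PD=0.2395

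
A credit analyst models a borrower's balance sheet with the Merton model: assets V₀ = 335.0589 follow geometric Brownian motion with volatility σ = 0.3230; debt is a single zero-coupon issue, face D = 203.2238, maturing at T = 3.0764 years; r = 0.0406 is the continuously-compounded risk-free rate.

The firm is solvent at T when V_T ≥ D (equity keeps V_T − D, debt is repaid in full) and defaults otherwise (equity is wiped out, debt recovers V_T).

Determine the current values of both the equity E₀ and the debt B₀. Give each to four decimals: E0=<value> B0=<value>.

d₁ = [ln(V₀/D) + (r + σ²/2)T] / (σ√T)
   = [ln(335.0589/203.2238) + (0.0406 + 0.5·0.3230²)·3.0764] / (0.3230·√3.0764)
   = [0.499999 + 0.285381] / 0.566531 = 1.386294
d₂ = d₁ − σ√T = 1.386294 − 0.566531 = 0.819763
N(d₁) = 0.917171,  N(d₂) = 0.793824,  e^(−rT) = 0.882584
E₀ = V₀·N(d₁) − D·e^(−rT)·N(d₂)
   = 335.0589·0.917171 − 203.2238·0.882584·0.793824 = 164.924552
B₀ = V₀ − E₀ = 335.0589 − 164.924552 = 170.134348

E0=164.9246 B0=170.1343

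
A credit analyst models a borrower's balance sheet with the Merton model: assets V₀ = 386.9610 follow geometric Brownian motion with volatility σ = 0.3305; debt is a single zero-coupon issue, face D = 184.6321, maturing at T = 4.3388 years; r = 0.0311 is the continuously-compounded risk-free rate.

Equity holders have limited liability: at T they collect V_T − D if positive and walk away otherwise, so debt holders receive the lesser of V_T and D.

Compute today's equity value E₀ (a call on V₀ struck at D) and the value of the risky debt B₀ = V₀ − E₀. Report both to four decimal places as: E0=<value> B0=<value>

d₁ = [ln(V₀/D) + (r + σ²/2)T] / (σ√T)
   = [ln(386.9610/184.6321) + (0.0311 + 0.5·0.3305²)·4.3388] / (0.3305·√4.3388)
   = [0.739959 + 0.371901] / 0.688424 = 1.615078
d₂ = d₁ − σ√T = 1.615078 − 0.688424 = 0.926654
N(d₁) = 0.946853,  N(d₂) = 0.822947,  e^(−rT) = 0.873771
E₀ = V₀·N(d₁) − D·e^(−rT)·N(d₂)
   = 386.9610·0.946853 − 184.6321·0.873771·0.822947 = 233.632329
B₀ = V₀ − E₀ = 386.9610 − 233.632329 = 153.328671

E0=233.6323 B0=153.3287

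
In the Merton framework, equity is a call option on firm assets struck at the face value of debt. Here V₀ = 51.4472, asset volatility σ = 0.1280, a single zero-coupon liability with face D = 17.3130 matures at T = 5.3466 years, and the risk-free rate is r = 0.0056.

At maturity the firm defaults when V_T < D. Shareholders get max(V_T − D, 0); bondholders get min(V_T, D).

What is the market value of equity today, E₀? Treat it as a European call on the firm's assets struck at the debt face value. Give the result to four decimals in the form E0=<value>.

d₁ = [ln(V₀/D) + (r + σ²/2)T] / (σ√T)
   = [ln(51.4472/17.3130) + (0.0056 + 0.5·0.1280²)·5.3466] / (0.1280·√5.3466)
   = [1.089098 + 0.073740] / 0.295971 = 3.928897
d₂ = d₁ − σ√T = 3.928897 − 0.295971 = 3.632926
N(d₁) = 0.999957,  N(d₂) = 0.999860,  e^(−rT) = 0.970503
E₀ = V₀·N(d₁) − D·e^(−rT)·N(d₂)
   = 51.4472·0.999957 − 17.3130·0.970503·0.999860 = 34.645044

E0=34.6450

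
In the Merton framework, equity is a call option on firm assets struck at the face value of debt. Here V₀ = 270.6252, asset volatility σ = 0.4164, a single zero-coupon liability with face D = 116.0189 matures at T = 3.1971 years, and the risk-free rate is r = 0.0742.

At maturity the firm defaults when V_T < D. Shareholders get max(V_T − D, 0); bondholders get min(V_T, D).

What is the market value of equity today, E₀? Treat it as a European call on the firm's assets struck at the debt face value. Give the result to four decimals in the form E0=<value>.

d₁ = [ln(V₀/D) + (r + σ²/2)T] / (σ√T)
   = [ln(270.6252/116.0189) + (0.0742 + 0.5·0.4164²)·3.1971] / (0.4164·√3.1971)
   = [0.846982 + 0.514396] / 0.744541 = 1.828478
d₂ = d₁ − σ√T = 1.828478 − 0.744541 = 1.083937
N(d₁) = 0.966261,  N(d₂) = 0.860804,  e^(−rT) = 0.788814
E₀ = V₀·N(d₁) − D·e^(−rT)·N(d₂)
   = 270.6252·0.966261 − 116.0189·0.788814·0.860804 = 182.716160

E0=182.7162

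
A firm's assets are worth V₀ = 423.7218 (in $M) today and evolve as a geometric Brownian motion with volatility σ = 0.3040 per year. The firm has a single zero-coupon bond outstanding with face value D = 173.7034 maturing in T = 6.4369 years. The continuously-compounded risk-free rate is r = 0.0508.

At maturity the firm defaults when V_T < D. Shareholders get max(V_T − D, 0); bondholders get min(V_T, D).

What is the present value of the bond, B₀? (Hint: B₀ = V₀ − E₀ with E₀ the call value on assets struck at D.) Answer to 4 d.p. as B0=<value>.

B0=121.1579

d₁ = [ln(V₀/D) + (r + σ²/2)T] / (σ√T)
   = [ln(423.7218/173.7034) + (0.0508 + 0.5·0.3040²)·6.4369] / (0.3040·√6.4369)
   = [0.891728 + 0.624431] / 0.771280 = 1.965770
d₂ = d₁ − σ√T = 1.965770 − 0.771280 = 1.194490
N(d₁) = 0.975337,  N(d₂) = 0.883857,  e^(−rT) = 0.721088
E₀ = V₀·N(d₁) − D·e^(−rT)·N(d₂)
   = 423.7218·0.975337 − 173.7034·0.721088·0.883857 = 302.563891
B₀ = V₀ − E₀ = 423.7218 − 302.563891 = 121.157909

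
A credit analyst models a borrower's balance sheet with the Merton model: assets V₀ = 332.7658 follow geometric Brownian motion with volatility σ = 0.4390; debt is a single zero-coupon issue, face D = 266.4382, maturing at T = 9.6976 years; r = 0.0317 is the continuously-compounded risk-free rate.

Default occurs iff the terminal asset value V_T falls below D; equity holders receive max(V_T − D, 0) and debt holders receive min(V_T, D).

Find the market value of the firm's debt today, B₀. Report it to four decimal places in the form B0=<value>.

B0=122.4338

d₁ = [ln(V₀/D) + (r + σ²/2)T] / (σ√T)
   = [ln(332.7658/266.4382) + (0.0317 + 0.5·0.4390²)·9.6976] / (0.4390·√9.6976)
   = [0.222297 + 1.241880] / 1.367089 = 1.071018
d₂ = d₁ − σ√T = 1.071018 − 1.367089 = -0.296071
N(d₁) = 0.857919,  N(d₂) = 0.383588,  e^(−rT) = 0.735346
E₀ = V₀·N(d₁) − D·e^(−rT)·N(d₂)
   = 332.7658·0.857919 − 266.4382·0.735346·0.383588 = 210.331981
B₀ = V₀ − E₀ = 332.7658 − 210.331981 = 122.433819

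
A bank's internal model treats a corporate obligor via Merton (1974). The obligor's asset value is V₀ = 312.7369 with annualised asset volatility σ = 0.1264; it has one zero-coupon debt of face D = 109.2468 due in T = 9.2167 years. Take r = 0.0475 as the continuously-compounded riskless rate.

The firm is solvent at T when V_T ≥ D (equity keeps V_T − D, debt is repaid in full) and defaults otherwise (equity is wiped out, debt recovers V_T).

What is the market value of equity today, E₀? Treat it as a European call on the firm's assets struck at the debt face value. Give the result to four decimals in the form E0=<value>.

d₁ = [ln(V₀/D) + (r + σ²/2)T] / (σ√T)
   = [ln(312.7369/109.2468) + (0.0475 + 0.5·0.1264²)·9.2167] / (0.1264·√9.2167)
   = [1.051753 + 0.511421] / 0.383738 = 4.073543
d₂ = d₁ − σ√T = 4.073543 − 0.383738 = 3.689805
N(d₁) = 0.999977,  N(d₂) = 0.999888,  e^(−rT) = 0.645459
E₀ = V₀·N(d₁) − D·e^(−rT)·N(d₂)
   = 312.7369·0.999977 − 109.2468·0.645459·0.999888 = 242.223218

E0=242.2232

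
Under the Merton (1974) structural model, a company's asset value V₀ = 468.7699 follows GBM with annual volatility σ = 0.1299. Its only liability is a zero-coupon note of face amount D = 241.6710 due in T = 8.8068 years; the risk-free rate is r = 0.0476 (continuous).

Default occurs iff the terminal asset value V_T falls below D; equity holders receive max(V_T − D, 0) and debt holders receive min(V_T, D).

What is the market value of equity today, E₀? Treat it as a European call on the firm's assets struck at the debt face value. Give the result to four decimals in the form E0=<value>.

E0=309.9315

d₁ = [ln(V₀/D) + (r + σ²/2)T] / (σ√T)
   = [ln(468.7699/241.6710) + (0.0476 + 0.5·0.1299²)·8.8068] / (0.1299·√8.8068)
   = [0.662535 + 0.493507] / 0.385495 = 2.998853
d₂ = d₁ − σ√T = 2.998853 − 0.385495 = 2.613358
N(d₁) = 0.998645,  N(d₂) = 0.995517,  e^(−rT) = 0.657570
E₀ = V₀·N(d₁) − D·e^(−rT)·N(d₂)
   = 468.7699·0.998645 − 241.6710·0.657570·0.995517 = 309.931459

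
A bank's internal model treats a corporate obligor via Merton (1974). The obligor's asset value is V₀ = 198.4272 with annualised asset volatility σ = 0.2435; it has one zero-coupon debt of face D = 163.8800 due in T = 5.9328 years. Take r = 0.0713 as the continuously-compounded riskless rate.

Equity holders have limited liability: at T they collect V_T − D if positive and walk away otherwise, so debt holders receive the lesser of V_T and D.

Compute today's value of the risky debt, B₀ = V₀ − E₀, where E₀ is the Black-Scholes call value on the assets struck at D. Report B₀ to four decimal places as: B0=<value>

B0=100.8060

d₁ = [ln(V₀/D) + (r + σ²/2)T] / (σ√T)
   = [ln(198.4272/163.8800) + (0.0713 + 0.5·0.2435²)·5.9328] / (0.2435·√5.9328)
   = [0.191288 + 0.598893] / 0.593101 = 1.332287
d₂ = d₁ − σ√T = 1.332287 − 0.593101 = 0.739186
N(d₁) = 0.908617,  N(d₂) = 0.770103,  e^(−rT) = 0.655073
E₀ = V₀·N(d₁) − D·e^(−rT)·N(d₂)
   = 198.4272·0.908617 − 163.8800·0.655073·0.770103 = 97.621204
B₀ = V₀ − E₀ = 198.4272 − 97.621204 = 100.805996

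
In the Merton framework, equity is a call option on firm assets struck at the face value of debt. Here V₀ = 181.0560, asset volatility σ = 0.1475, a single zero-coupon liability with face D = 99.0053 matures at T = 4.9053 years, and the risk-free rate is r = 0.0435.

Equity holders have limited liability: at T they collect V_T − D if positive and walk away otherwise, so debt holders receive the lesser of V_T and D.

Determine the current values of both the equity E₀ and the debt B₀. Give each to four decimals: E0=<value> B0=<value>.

d₁ = [ln(V₀/D) + (r + σ²/2)T] / (σ√T)
   = [ln(181.0560/99.0053) + (0.0435 + 0.5·0.1475²)·4.9053] / (0.1475·√4.9053)
   = [0.603633 + 0.266741] / 0.326682 = 2.664288
d₂ = d₁ − σ√T = 2.664288 − 0.326682 = 2.337606
N(d₁) = 0.996142,  N(d₂) = 0.990296,  e^(−rT) = 0.807849
E₀ = V₀·N(d₁) − D·e^(−rT)·N(d₂)
   = 181.0560·0.996142 − 99.0053·0.807849·0.990296 = 101.152391
B₀ = V₀ − E₀ = 181.0560 − 101.152391 = 79.903609

E0=101.1524 B0=79.9036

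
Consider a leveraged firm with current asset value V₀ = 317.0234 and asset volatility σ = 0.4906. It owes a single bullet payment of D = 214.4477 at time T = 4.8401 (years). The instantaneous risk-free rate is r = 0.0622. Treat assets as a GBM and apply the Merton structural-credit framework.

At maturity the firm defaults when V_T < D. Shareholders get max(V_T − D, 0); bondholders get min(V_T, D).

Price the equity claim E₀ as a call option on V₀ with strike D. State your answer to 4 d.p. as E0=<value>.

d₁ = [ln(V₀/D) + (r + σ²/2)T] / (σ√T)
   = [ln(317.0234/214.4477) + (0.0622 + 0.5·0.4906²)·4.8401] / (0.4906·√4.8401)
   = [0.390910 + 0.883532] / 1.079331 = 1.180770
d₂ = d₁ − σ√T = 1.180770 − 1.079331 = 0.101439
N(d₁) = 0.881153,  N(d₂) = 0.540399,  e^(−rT) = 0.740038
E₀ = V₀·N(d₁) − D·e^(−rT)·N(d₂)
   = 317.0234·0.881153 − 214.4477·0.740038·0.540399 = 193.585130

E0=193.5851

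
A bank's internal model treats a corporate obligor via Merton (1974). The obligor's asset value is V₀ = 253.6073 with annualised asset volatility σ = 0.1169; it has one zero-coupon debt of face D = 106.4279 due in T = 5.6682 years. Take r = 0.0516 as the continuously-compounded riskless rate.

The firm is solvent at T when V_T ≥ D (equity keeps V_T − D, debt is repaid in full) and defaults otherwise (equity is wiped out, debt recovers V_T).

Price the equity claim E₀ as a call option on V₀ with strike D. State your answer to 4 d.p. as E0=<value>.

E0=174.1685

d₁ = [ln(V₀/D) + (r + σ²/2)T] / (σ√T)
   = [ln(253.6073/106.4279) + (0.0516 + 0.5·0.1169²)·5.6682] / (0.1169·√5.6682)
   = [0.868319 + 0.331209] / 0.278315 = 4.309961
d₂ = d₁ − σ√T = 4.309961 − 0.278315 = 4.031646
N(d₁) = 0.999992,  N(d₂) = 0.999972,  e^(−rT) = 0.746411
E₀ = V₀·N(d₁) − D·e^(−rT)·N(d₂)
   = 253.6073·0.999992 − 106.4279·0.746411·0.999972 = 174.168492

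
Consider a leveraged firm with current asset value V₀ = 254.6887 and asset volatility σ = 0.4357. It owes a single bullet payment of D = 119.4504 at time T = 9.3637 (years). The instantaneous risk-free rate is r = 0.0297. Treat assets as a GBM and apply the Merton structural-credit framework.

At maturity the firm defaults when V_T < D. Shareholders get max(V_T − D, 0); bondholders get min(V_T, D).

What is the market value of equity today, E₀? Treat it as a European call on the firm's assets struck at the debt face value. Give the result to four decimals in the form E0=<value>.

E0=186.5343

d₁ = [ln(V₀/D) + (r + σ²/2)T] / (σ√T)
   = [ln(254.6887/119.4504) + (0.0297 + 0.5·0.4357²)·9.3637] / (0.4357·√9.3637)
   = [0.757141 + 1.166878] / 1.333249 = 1.443106
d₂ = d₁ − σ√T = 1.443106 − 1.333249 = 0.109856
N(d₁) = 0.925505,  N(d₂) = 0.543738,  e^(−rT) = 0.757220
E₀ = V₀·N(d₁) − D·e^(−rT)·N(d₂)
   = 254.6887·0.925505 − 119.4504·0.757220·0.543738 = 186.534330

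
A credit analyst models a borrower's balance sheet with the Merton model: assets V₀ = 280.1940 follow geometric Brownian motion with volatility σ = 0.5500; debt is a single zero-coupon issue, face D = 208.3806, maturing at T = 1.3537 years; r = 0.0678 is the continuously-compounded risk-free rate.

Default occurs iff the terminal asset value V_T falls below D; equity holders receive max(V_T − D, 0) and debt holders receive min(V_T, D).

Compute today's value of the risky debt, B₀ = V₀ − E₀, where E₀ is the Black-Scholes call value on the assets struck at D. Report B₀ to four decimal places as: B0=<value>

B0=166.1148

d₁ = [ln(V₀/D) + (r + σ²/2)T] / (σ√T)
   = [ln(280.1940/208.3806) + (0.0678 + 0.5·0.5500²)·1.3537] / (0.5500·√1.3537)
   = [0.296116 + 0.296528] / 0.639917 = 0.926126
d₂ = d₁ − σ√T = 0.926126 − 0.639917 = 0.286208
N(d₁) = 0.822810,  N(d₂) = 0.612641,  e^(−rT) = 0.912305
E₀ = V₀·N(d₁) − D·e^(−rT)·N(d₂)
   = 280.1940·0.822810 − 208.3806·0.912305·0.612641 = 114.079244
B₀ = V₀ − E₀ = 280.1940 − 114.079244 = 166.114756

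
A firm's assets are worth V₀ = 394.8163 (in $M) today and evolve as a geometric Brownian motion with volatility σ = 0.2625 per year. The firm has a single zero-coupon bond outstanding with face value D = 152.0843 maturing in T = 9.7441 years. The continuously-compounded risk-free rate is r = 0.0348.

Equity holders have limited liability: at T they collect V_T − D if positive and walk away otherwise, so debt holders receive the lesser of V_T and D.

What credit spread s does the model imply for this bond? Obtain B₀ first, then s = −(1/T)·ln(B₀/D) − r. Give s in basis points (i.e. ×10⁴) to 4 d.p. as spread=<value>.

d₁ = [ln(V₀/D) + (r + σ²/2)T] / (σ√T)
   = [ln(394.8163/152.0843) + (0.0348 + 0.5·0.2625²)·9.7441] / (0.2625·√9.7441)
   = [0.953986 + 0.674809] / 0.819408 = 1.987771
d₂ = d₁ − σ√T = 1.987771 − 0.819408 = 1.168363
N(d₁) = 0.976581,  N(d₂) = 0.878670,  e^(−rT) = 0.712415
E₀ = V₀·N(d₁) − D·e^(−rT)·N(d₂)
   = 394.8163·0.976581 − 152.0843·0.712415·0.878670 = 290.368931
B₀ = V₀ − E₀ = 394.8163 − 290.368931 = 104.447369
spread = −(1/T)·ln(B₀/D) − r = −(1/9.7441)·ln(104.447369/152.0843) − 0.0348 = 0.00376197
in basis points: 0.00376197 × 10⁴ = 37.6197 bp

spread=37.6197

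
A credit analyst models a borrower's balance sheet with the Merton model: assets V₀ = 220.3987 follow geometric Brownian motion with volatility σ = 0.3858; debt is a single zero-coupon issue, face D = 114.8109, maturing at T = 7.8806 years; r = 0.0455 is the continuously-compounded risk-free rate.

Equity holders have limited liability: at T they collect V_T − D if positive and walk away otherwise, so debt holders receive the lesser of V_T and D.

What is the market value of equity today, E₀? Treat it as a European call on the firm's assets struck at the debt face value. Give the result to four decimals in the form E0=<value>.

d₁ = [ln(V₀/D) + (r + σ²/2)T] / (σ√T)
   = [ln(220.3987/114.8109) + (0.0455 + 0.5·0.3858²)·7.8806] / (0.3858·√7.8806)
   = [0.652152 + 0.945048] / 1.083033 = 1.474746
d₂ = d₁ − σ√T = 1.474746 − 1.083033 = 0.391713
N(d₁) = 0.929860,  N(d₂) = 0.652365,  e^(−rT) = 0.698677
E₀ = V₀·N(d₁) − D·e^(−rT)·N(d₂)
   = 220.3987·0.929860 − 114.8109·0.698677·0.652365 = 152.609958

E0=152.6100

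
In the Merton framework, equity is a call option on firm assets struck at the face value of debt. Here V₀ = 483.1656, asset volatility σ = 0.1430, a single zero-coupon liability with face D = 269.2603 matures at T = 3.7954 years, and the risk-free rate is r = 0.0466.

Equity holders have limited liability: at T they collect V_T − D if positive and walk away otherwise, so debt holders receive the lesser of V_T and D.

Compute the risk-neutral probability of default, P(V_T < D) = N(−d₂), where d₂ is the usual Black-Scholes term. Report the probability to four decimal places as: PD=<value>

PD=0.0047

d₁ = [ln(V₀/D) + (r + σ²/2)T] / (σ√T)
   = [ln(483.1656/269.2603) + (0.0466 + 0.5·0.1430²)·3.7954] / (0.1430·√3.7954)
   = [0.584681 + 0.215672] / 0.278590 = 2.872874
d₂ = d₁ − σ√T = 2.872874 − 0.278590 = 2.594284
risk-neutral PD = N(−d₂) = N(-2.594284) = 0.004739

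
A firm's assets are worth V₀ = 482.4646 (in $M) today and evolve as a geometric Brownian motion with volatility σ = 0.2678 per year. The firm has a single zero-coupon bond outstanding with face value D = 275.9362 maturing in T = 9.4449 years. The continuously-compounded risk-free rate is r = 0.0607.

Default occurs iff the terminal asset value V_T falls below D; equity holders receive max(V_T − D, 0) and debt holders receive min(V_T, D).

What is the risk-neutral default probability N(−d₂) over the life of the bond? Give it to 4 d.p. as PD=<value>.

PD=0.1675

d₁ = [ln(V₀/D) + (r + σ²/2)T] / (σ√T)
   = [ln(482.4646/275.9362) + (0.0607 + 0.5·0.2678²)·9.4449] / (0.2678·√9.4449)
   = [0.558738 + 0.911985] / 0.823018 = 1.786987
d₂ = d₁ − σ√T = 1.786987 − 0.823018 = 0.963970
risk-neutral PD = N(−d₂) = N(-0.963970) = 0.167531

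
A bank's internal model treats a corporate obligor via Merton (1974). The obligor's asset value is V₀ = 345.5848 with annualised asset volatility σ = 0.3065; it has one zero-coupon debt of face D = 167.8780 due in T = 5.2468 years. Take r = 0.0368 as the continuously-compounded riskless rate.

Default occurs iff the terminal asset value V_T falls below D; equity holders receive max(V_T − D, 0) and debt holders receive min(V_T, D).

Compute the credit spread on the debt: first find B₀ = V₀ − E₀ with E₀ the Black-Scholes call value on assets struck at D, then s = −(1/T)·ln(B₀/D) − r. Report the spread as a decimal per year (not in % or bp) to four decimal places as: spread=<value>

d₁ = [ln(V₀/D) + (r + σ²/2)T] / (σ√T)
   = [ln(345.5848/167.8780) + (0.0368 + 0.5·0.3065²)·5.2468] / (0.3065·√5.2468)
   = [0.722001 + 0.439530] / 0.702066 = 1.654448
d₂ = d₁ − σ√T = 1.654448 − 0.702066 = 0.952382
N(d₁) = 0.950982,  N(d₂) = 0.829548,  e^(−rT) = 0.824414
E₀ = V₀·N(d₁) − D·e^(−rT)·N(d₂)
   = 345.5848·0.950982 − 167.8780·0.824414·0.829548 = 213.834498
B₀ = V₀ − E₀ = 345.5848 − 213.834498 = 131.750302
spread = −(1/T)·ln(B₀/D) − r = −(1/5.2468)·ln(131.750302/167.8780) − 0.0368 = 0.00938607

spread=0.0094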